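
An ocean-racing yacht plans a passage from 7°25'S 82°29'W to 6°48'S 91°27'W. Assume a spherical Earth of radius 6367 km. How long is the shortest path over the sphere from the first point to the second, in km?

991 km

cos σ = sin φ₁ sin φ₂ + cos φ₁ cos φ₂ cos Δλ
      = sin(-7.42°)sin(-6.80°) + cos(-7.42°)cos(-6.80°)cos(-8.97°) = 0.9879
σ = 8.919° → d = Rσ = 6367·0.15566 = 991 km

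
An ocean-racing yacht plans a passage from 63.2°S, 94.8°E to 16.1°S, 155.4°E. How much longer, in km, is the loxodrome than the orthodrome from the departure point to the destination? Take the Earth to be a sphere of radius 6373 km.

155 km

Great circle: cos σ = sin φ₁ sin φ₂ + cos φ₁ cos φ₂ cos Δλ,  σ = 1.0926 rad → d_gc = 6963.1 km
Rhumb line: Δψ = +1.1497, q = Δφ/Δψ = 0.7150, d_rh = R√(Δφ²+q²Δλ²) = 7118.5 km
Excess = 7118.5 − 6963.1 = 155.4 ≈ 155 km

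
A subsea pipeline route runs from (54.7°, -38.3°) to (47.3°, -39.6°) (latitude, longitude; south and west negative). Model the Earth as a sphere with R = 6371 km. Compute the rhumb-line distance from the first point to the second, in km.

Δψ = ln[tan(π/4+φ₂/2)/tan(π/4+φ₁/2)] = -0.2058;  Δφ = -0.1292 rad,  Δλ = -0.0227 rad
q = Δφ/Δψ = 0.6275
d = R·√(Δφ² + q²Δλ²) = 6371·0.12994 = 828 km

828 km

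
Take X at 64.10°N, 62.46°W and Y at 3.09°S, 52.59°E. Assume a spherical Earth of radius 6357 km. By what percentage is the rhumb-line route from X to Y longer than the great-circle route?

Great circle: σ = 1.8061 rad → d_gc = Rσ = 11481.6 km
Rhumb: Δφ = -1.1727, Δλ = +2.0080, Δψ = -1.5239, q = Δφ/Δψ = 0.7696 → d_rh = R√(Δφ²+q²Δλ²) = 12331.7 km
Excess = (12331.7 − 11481.6) / 11481.6 = 850.1 / 11481.6 = 7.40% ≈ 7.4%

7.4%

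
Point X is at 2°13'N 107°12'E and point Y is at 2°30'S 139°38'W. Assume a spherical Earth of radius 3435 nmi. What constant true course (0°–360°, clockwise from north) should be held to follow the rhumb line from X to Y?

92.4°

Meridional parts: M(φ₁)=+0.0387, M(φ₂)=-0.0436 → ΔM = -0.0823;  Δλ = +1.9751 rad
tan C = Δλ / ΔM = -23.9861 → C = 92.39°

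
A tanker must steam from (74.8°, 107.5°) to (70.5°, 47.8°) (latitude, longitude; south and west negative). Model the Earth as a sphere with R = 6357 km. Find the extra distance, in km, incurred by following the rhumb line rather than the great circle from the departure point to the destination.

Great circle: cos σ = sin φ₁ sin φ₂ + cos φ₁ cos φ₂ cos Δλ,  σ = 0.3051 rad → d_gc = 1939.4 km
Rhumb line: Δψ = -0.2529, q = Δφ/Δψ = 0.2967, d_rh = R√(Δφ²+q²Δλ²) = 2022.3 km
Excess = 2022.3 − 1939.4 = 82.9 ≈ 83 km

83 km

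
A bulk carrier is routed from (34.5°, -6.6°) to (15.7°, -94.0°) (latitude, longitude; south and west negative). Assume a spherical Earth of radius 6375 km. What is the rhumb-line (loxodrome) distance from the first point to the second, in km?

8996 km

Rhumb course C = atan2(Δλ, Δψ) with Δψ = ln[tan(π/4+φ₂/2)/tan(π/4+φ₁/2)] = -0.3647, Δλ = -1.5254 → C = 256.55°
d = R·|Δφ| / |cos C| = 6375·0.32812 / 0.23253 = 8996 km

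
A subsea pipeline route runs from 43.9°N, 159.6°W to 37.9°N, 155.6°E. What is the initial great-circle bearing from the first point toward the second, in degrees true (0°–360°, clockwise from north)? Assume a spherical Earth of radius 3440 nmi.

275.6°

N = sin Δλ·cos φ₂ = -0.5560;  D = cos φ₁ sin φ₂ − sin φ₁ cos φ₂ cos Δλ = +0.0544
initial course = atan2(N, D) = 275.59°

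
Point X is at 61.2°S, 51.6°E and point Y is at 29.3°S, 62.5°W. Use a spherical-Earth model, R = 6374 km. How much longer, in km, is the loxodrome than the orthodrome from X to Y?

925 km

Great circle: cos σ = sin φ₁ sin φ₂ + cos φ₁ cos φ₂ cos Δλ,  σ = 1.3106 rad → d_gc = 8353.6 km
Rhumb line: Δψ = +0.8244, q = Δφ/Δψ = 0.6754, d_rh = R√(Δφ²+q²Δλ²) = 9278.2 km
Excess = 9278.2 − 8353.6 = 924.6 ≈ 925 km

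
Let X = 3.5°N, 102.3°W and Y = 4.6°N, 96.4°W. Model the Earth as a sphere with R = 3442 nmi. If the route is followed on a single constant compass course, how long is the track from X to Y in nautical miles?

Δψ = ln[tan(π/4+φ₂/2)/tan(π/4+φ₁/2)] = +0.0192;  Δφ = +0.0192 rad,  Δλ = +0.1030 rad
q = Δφ/Δψ = 0.9975
d = R·√(Δφ² + q²Δλ²) = 3442·0.10449 = 360 nmi

360 nmi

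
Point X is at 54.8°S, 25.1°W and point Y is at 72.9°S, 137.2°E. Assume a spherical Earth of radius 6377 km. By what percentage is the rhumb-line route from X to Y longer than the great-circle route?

Great circle: σ = 0.9026 rad → d_gc = Rσ = 5756.0 km
Rhumb: Δφ = -0.3159, Δλ = +2.8327, Δψ = -0.7467, q = Δφ/Δψ = 0.4231 → d_rh = R√(Δφ²+q²Δλ²) = 7903.6 km
Excess = (7903.6 − 5756.0) / 5756.0 = 2147.6 / 5756.0 = 37.31% ≈ 37.3%

37.3%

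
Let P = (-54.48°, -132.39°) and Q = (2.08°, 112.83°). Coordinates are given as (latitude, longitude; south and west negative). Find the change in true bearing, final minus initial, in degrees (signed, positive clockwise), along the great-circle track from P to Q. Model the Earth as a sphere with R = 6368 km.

+76.2°

Initial bearing θ₁ = atan2(sin Δλ cos φ₂, cos φ₁ sin φ₂ − sin φ₁ cos φ₂ cos Δλ) = 250.58°
Final bearing θ₂ = (initial bearing from the destination back to the start) + 180° = 326.75°
Δθ = θ₂ − θ₁ = +76.2°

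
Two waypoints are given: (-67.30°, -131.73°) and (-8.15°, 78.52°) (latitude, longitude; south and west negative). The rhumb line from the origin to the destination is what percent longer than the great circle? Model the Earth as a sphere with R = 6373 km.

19.3%

Great circle: σ = 1.7713 rad → d_gc = Rσ = 11288.8 km
Rhumb: Δφ = +1.0324, Δλ = -2.6136, Δψ = +1.4631, q = Δφ/Δψ = 0.7056 → d_rh = R√(Δφ²+q²Δλ²) = 13469.3 km
Excess = (13469.3 − 11288.8) / 11288.8 = 2180.5 / 11288.8 = 19.32% ≈ 19.3%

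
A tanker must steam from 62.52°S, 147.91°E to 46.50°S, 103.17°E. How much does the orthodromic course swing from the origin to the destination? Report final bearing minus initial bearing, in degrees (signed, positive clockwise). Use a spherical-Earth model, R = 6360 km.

+37.4°

At departure: θ₁ = atan2(sin Δλ cos φ₂, cos φ₁ sin φ₂ − sin φ₁ cos φ₂ cos Δλ) = 281.55°
At arrival: θ₂ = atan2(sin Δλ cos φ₁, −cos φ₂ sin φ₁ + sin φ₂ cos φ₁ cos Δλ) = 318.95°
Δθ = θ₂ − θ₁ = +37.4°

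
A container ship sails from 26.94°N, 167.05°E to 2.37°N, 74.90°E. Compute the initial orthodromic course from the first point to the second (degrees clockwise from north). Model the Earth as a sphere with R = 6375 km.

273.1°

θ = atan2( sin Δλ·cos φ₂ ,  cos φ₁ sin φ₂ − sin φ₁ cos φ₂ cos Δλ )
  = atan2(-0.9984, +0.0538) = 273.09°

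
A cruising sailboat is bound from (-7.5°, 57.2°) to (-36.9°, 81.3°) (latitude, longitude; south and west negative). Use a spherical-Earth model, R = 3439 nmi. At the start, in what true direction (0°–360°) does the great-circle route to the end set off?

146.9°

θ = atan2( sin Δλ·cos φ₂ ,  cos φ₁ sin φ₂ − sin φ₁ cos φ₂ cos Δλ )
  = atan2(+0.3265, -0.5000) = 146.85°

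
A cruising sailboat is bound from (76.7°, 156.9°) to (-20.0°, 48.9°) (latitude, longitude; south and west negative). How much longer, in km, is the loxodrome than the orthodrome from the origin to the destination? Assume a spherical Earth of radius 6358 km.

827 km

Great circle: cos σ = sin φ₁ sin φ₂ + cos φ₁ cos φ₂ cos Δλ,  σ = 1.9819 rad → d_gc = 12601.1 km
Rhumb line: Δψ = -2.5055, q = Δφ/Δψ = 0.6736, d_rh = R√(Δφ²+q²Δλ²) = 13428.3 km
Excess = 13428.3 − 12601.1 = 827.2 ≈ 827 km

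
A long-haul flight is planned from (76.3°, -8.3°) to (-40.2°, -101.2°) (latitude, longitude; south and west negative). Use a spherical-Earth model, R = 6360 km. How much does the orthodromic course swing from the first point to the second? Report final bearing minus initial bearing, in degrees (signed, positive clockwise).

-63.5°

At departure: θ₁ = atan2(sin Δλ cos φ₂, cos φ₁ sin φ₂ − sin φ₁ cos φ₂ cos Δλ) = 261.40°
At arrival: θ₂ = atan2(sin Δλ cos φ₁, −cos φ₂ sin φ₁ + sin φ₂ cos φ₁ cos Δλ) = 197.85°
Δθ = θ₂ − θ₁ = -63.5°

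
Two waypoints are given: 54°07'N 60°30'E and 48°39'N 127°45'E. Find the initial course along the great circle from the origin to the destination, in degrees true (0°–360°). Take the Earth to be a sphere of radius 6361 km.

θ = atan2( sin Δλ·cos φ₂ ,  cos φ₁ sin φ₂ − sin φ₁ cos φ₂ cos Δλ )
  = atan2(+0.6093, +0.2330) = 69.07°

69.1°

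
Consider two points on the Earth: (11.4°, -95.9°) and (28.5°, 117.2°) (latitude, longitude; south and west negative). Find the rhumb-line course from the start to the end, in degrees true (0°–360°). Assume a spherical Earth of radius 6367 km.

Meridional parts: M(φ₁)=+0.2003, M(φ₂)=+0.5193 → ΔM = +0.3190;  Δλ = -2.5639 rad
tan C = Δλ / ΔM = -8.0371 → C = 277.09°

277.1°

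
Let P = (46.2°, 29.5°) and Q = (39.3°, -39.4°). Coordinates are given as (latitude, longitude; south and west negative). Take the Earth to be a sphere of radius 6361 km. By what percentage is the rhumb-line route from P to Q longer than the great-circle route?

3.1%

Great circle: σ = 0.8633 rad → d_gc = Rσ = 5491.2 km
Rhumb: Δφ = -0.1204, Δλ = -1.2025, Δψ = -0.1643, q = Δφ/Δψ = 0.7331 → d_rh = R√(Δφ²+q²Δλ²) = 5659.9 km
Excess = (5659.9 − 5491.2) / 5491.2 = 168.7 / 5491.2 = 3.07% ≈ 3.1%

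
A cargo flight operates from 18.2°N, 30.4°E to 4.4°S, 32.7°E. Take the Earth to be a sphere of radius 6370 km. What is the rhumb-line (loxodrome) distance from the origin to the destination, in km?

2525 km

Δψ = ln[tan(π/4+φ₂/2)/tan(π/4+φ₁/2)] = -0.4000;  Δφ = -0.3944 rad,  Δλ = +0.0401 rad
q = Δφ/Δψ = 0.9861
d = R·√(Δφ² + q²Δλ²) = 6370·0.39643 = 2525 km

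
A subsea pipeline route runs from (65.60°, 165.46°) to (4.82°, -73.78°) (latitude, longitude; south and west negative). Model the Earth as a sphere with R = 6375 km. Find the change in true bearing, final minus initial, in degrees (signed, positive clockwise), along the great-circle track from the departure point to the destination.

At departure: θ₁ = atan2(sin Δλ cos φ₂, cos φ₁ sin φ₂ − sin φ₁ cos φ₂ cos Δλ) = 59.78°
At arrival: θ₂ = atan2(sin Δλ cos φ₁, −cos φ₂ sin φ₁ + sin φ₂ cos φ₁ cos Δλ) = 159.01°
Δθ = θ₂ − θ₁ = +99.2°

+99.2°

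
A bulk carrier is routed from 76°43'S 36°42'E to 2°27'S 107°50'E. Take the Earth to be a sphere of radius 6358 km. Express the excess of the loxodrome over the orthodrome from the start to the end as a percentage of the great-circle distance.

Great circle: σ = 1.4547 rad → d_gc = Rσ = 9249.0 km
Rhumb: Δφ = +1.2962, Δλ = +1.2415, Δψ = +2.1076, q = Δφ/Δψ = 0.6150 → d_rh = R√(Δφ²+q²Δλ²) = 9564.8 km
Excess = (9564.8 − 9249.0) / 9249.0 = 315.8 / 9249.0 = 3.41% ≈ 3.4%

3.4%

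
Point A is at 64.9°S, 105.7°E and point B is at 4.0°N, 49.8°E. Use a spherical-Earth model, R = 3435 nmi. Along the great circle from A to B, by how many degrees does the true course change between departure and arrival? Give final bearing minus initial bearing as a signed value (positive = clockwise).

+36.1°

At departure: θ₁ = atan2(sin Δλ cos φ₂, cos φ₁ sin φ₂ − sin φ₁ cos φ₂ cos Δλ) = 302.98°
At arrival: θ₂ = atan2(sin Δλ cos φ₁, −cos φ₂ sin φ₁ + sin φ₂ cos φ₁ cos Δλ) = 339.10°
Δθ = θ₂ − θ₁ = +36.1°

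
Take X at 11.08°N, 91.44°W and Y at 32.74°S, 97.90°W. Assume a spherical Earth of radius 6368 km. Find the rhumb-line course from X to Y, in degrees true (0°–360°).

Δψ = ln[tan(π/4+φ₂/2)/tan(π/4+φ₁/2)] = -0.7999
Δλ = -0.1127 rad (taken the short way round)
course = atan2(Δλ, Δψ) = 188.02°

188.0°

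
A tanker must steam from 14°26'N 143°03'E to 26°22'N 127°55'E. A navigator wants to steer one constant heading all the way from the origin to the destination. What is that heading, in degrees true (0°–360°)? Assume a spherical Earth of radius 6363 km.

310.1°

Meridional parts: M(φ₁)=+0.2546, M(φ₂)=+0.4773 → ΔM = +0.2227;  Δλ = -0.2641 rad
tan C = Δλ / ΔM = -1.1859 → C = 310.14°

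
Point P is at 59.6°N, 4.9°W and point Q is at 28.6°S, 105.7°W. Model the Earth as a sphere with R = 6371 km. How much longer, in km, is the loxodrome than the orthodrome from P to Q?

Great circle: cos σ = sin φ₁ sin φ₂ + cos φ₁ cos φ₂ cos Δλ,  σ = 2.0899 rad → d_gc = 13315.0 km
Rhumb line: Δψ = -1.8244, q = Δφ/Δψ = 0.8438, d_rh = R√(Δφ²+q²Δλ²) = 13624.6 km
Excess = 13624.6 − 13315.0 = 309.6 ≈ 310 km

310 km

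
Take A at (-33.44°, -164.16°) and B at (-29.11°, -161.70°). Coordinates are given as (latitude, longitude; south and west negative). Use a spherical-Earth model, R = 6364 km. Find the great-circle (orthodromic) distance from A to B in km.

cos σ = sin φ₁ sin φ₂ + cos φ₁ cos φ₂ cos Δλ
      = sin(-33.44°)sin(-29.11°) + cos(-33.44°)cos(-29.11°)cos(2.46°) = 0.9965
σ = 4.813° → d = Rσ = 6364·0.08400 = 535 km

535 km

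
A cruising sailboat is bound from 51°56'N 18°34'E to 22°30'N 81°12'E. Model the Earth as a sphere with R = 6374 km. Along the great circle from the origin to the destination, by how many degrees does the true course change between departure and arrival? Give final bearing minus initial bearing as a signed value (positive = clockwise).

+41.7°

Initial bearing θ₁ = atan2(sin Δλ cos φ₂, cos φ₁ sin φ₂ − sin φ₁ cos φ₂ cos Δλ) = 96.84°
Final bearing θ₂ = (initial bearing from the destination back to the start) + 180° = 138.50°
Δθ = θ₂ − θ₁ = +41.7°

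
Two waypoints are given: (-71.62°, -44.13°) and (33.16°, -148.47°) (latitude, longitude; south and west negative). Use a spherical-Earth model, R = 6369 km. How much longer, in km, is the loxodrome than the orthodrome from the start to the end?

563 km

Great circle: cos σ = sin φ₁ sin φ₂ + cos φ₁ cos φ₂ cos Δλ,  σ = 2.1950 rad → d_gc = 13980.0 km
Rhumb line: Δψ = +2.4355, q = Δφ/Δψ = 0.7509, d_rh = R√(Δφ²+q²Δλ²) = 14543.2 km
Excess = 14543.2 − 13980.0 = 563.2 ≈ 563 km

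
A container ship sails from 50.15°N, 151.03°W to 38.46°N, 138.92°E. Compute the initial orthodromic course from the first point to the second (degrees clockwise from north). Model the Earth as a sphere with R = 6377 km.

θ = atan2( sin Δλ·cos φ₂ ,  cos φ₁ sin φ₂ − sin φ₁ cos φ₂ cos Δλ )
  = atan2(-0.7361, +0.1934) = 284.72°

284.7°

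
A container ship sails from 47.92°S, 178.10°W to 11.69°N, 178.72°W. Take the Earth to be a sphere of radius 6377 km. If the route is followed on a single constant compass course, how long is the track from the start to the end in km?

6635 km

Rhumb course C = atan2(Δλ, Δψ) with Δψ = ln[tan(π/4+φ₂/2)/tan(π/4+φ₁/2)] = +1.1608, Δλ = -0.0108 → C = 359.47°
d = R·|Δφ| / |cos C| = 6377·1.04039 / 0.99996 = 6635 km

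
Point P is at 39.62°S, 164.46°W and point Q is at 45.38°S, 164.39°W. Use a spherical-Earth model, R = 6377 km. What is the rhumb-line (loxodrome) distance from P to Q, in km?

Δψ = ln[tan(π/4+φ₂/2)/tan(π/4+φ₁/2)] = -0.1365;  Δφ = -0.1005 rad,  Δλ = +0.0012 rad
q = Δφ/Δψ = 0.7364
d = R·√(Δφ² + q²Δλ²) = 6377·0.10053 = 641 km

641 km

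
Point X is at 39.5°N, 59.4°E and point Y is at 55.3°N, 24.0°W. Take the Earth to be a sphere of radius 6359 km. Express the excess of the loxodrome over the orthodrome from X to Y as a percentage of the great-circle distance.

5.5%

Great circle: σ = 0.9601 rad → d_gc = Rσ = 6105.3 km
Rhumb: Δφ = +0.2758, Δλ = -1.4556, Δψ = +0.4118, q = Δφ/Δψ = 0.6696 → d_rh = R√(Δφ²+q²Δλ²) = 6441.1 km
Excess = (6441.1 − 6105.3) / 6105.3 = 335.8 / 6105.3 = 5.50% ≈ 5.5%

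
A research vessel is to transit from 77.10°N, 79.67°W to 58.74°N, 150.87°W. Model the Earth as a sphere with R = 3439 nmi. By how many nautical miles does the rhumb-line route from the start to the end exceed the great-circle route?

Great circle: cos σ = sin φ₁ sin φ₂ + cos φ₁ cos φ₂ cos Δλ,  σ = 0.5144 rad → d_gc = 1769.1 nmi
Rhumb line: Δψ = -0.9061, q = Δφ/Δψ = 0.3536, d_rh = R√(Δφ²+q²Δλ²) = 1870.4 nmi
Excess = 1870.4 − 1769.1 = 101.3 ≈ 101 nmi

101 nmi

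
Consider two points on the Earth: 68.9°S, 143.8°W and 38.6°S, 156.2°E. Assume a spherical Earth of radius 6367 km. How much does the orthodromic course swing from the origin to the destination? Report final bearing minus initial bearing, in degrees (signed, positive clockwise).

+51.5°

At departure: θ₁ = atan2(sin Δλ cos φ₂, cos φ₁ sin φ₂ − sin φ₁ cos φ₂ cos Δλ) = 281.68°
At arrival: θ₂ = atan2(sin Δλ cos φ₁, −cos φ₂ sin φ₁ + sin φ₂ cos φ₁ cos Δλ) = 333.19°
Δθ = θ₂ − θ₁ = +51.5°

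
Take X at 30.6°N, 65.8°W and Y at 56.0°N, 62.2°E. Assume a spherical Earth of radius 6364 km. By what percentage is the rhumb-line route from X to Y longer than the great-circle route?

Great circle: σ = 1.4448 rad → d_gc = Rσ = 9194.6 km
Rhumb: Δφ = +0.4433, Δλ = +2.2340, Δψ = +0.6236, q = Δφ/Δψ = 0.7109 → d_rh = R√(Δφ²+q²Δλ²) = 10493.1 km
Excess = (10493.1 − 9194.6) / 9194.6 = 1298.5 / 9194.6 = 14.12% ≈ 14.1%

14.1%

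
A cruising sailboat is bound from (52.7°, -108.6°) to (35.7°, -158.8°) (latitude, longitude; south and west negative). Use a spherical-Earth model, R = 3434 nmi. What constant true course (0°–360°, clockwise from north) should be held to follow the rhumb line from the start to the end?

Δψ = ln[tan(π/4+φ₂/2)/tan(π/4+φ₁/2)] = -0.4183
Δλ = -0.8762 rad (taken the short way round)
course = atan2(Δλ, Δψ) = 244.48°

244.5°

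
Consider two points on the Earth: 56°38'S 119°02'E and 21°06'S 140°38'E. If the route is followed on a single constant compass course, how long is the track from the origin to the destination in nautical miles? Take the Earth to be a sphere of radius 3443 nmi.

2346 nmi

Δψ = ln[tan(π/4+φ₂/2)/tan(π/4+φ₁/2)] = +0.8281;  Δφ = +0.6202 rad,  Δλ = +0.3770 rad
q = Δφ/Δψ = 0.7489
d = R·√(Δφ² + q²Δλ²) = 3443·0.68142 = 2346 nmi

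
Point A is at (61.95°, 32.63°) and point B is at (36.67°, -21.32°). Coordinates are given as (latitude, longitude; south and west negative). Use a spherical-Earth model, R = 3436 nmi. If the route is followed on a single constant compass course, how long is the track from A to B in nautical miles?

2545 nmi

Δψ = ln[tan(π/4+φ₂/2)/tan(π/4+φ₁/2)] = -0.6983;  Δφ = -0.4412 rad,  Δλ = -0.9416 rad
q = Δφ/Δψ = 0.6318
d = R·√(Δφ² + q²Δλ²) = 3436·0.74068 = 2545 nmi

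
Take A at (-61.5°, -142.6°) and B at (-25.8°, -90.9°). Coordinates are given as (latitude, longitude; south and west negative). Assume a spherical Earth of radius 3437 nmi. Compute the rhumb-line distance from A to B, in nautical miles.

Δψ = ln[tan(π/4+φ₂/2)/tan(π/4+φ₁/2)] = +0.9042;  Δφ = +0.6231 rad,  Δλ = +0.9023 rad
q = Δφ/Δψ = 0.6891
d = R·√(Δφ² + q²Δλ²) = 3437·0.88026 = 3025 nmi

3025 nmi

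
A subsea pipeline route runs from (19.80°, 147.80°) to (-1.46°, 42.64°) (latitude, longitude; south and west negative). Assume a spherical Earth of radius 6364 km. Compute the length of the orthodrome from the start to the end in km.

11635 km

cos σ = sin φ₁ sin φ₂ + cos φ₁ cos φ₂ cos Δλ
      = sin(19.80°)sin(-1.46°) + cos(19.80°)cos(-1.46°)cos(-105.16°) = -0.2546
σ = 104.750° → d = Rσ = 6364·1.82824 = 11635 km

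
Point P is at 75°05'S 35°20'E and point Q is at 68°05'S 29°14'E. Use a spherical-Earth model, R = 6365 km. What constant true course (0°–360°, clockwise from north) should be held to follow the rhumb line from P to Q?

344.8°

Meridional parts: M(φ₁)=-2.0332, M(φ₂)=-1.6418 → ΔM = +0.3914;  Δλ = -0.1065 rad
tan C = Δλ / ΔM = -0.2720 → C = 344.78°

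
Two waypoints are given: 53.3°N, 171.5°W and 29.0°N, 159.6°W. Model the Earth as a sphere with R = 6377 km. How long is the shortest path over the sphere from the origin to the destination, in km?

2874 km

Haversine: a = sin²(Δφ/2)+cos φ₁ cos φ₂ sin²(Δλ/2) = 0.04991;  σ = 2·atan2(√a,√(1−a))
σ = 25.820° → d = Rσ = 6377·0.45064 = 2874 km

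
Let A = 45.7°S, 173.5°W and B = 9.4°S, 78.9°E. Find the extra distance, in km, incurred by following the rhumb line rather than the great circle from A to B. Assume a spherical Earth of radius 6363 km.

497 km

Great circle: cos σ = sin φ₁ sin φ₂ + cos φ₁ cos φ₂ cos Δλ,  σ = 1.6624 rad → d_gc = 10577.7 km
Rhumb line: Δψ = +0.7340, q = Δφ/Δψ = 0.8632, d_rh = R√(Δφ²+q²Δλ²) = 11074.7 km
Excess = 11074.7 − 10577.7 = 497.0 ≈ 497 km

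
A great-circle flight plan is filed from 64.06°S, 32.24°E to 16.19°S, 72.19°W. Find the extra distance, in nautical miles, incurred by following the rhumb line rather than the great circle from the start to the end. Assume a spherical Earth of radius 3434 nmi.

Great circle: cos σ = sin φ₁ sin φ₂ + cos φ₁ cos φ₂ cos Δλ,  σ = 1.4242 rad → d_gc = 4890.78 nmi
Rhumb line: Δψ = +1.1819, q = Δφ/Δψ = 0.7069, d_rh = R√(Δφ²+q²Δλ²) = 5273.32 nmi
Excess = 5273.32 − 4890.78 = 382.54 ≈ 383 nmi

383 nmi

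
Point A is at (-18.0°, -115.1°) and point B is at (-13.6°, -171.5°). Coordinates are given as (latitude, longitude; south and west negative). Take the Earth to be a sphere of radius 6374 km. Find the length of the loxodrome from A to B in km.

6055 km

Rhumb course C = atan2(Δλ, Δψ) with Δψ = ln[tan(π/4+φ₂/2)/tan(π/4+φ₁/2)] = +0.0798, Δλ = -0.9844 → C = 274.64°
d = R·|Δφ| / |cos C| = 6374·0.07679 / 0.08084 = 6055 km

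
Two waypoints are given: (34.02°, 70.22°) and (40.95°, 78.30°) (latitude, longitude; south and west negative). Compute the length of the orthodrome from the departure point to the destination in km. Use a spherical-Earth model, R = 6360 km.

cos σ = sin φ₁ sin φ₂ + cos φ₁ cos φ₂ cos Δλ
      = sin(34.02°)sin(40.95°) + cos(34.02°)cos(40.95°)cos(8.08°) = 0.9865
σ = 9.432° → d = Rσ = 6360·0.16463 = 1047 km

1047 km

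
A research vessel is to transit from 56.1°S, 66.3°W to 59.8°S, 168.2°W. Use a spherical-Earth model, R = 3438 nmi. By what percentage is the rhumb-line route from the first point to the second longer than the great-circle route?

Great circle: σ = 0.8506 rad → d_gc = Rσ = 2924.5 nmi
Rhumb: Δφ = -0.0646, Δλ = -1.7785, Δψ = -0.1218, q = Δφ/Δψ = 0.5301 → d_rh = R√(Δφ²+q²Δλ²) = 3248.8 nmi
Excess = (3248.8 − 2924.5) / 2924.5 = 324.3 / 2924.5 = 11.09% ≈ 11.1%

11.1%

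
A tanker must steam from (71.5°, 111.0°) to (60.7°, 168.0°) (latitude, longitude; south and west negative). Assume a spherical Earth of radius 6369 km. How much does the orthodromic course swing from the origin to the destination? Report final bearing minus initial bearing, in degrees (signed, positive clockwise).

Initial bearing θ₁ = atan2(sin Δλ cos φ₂, cos φ₁ sin φ₂ − sin φ₁ cos φ₂ cos Δλ) = 86.66°
Final bearing θ₂ = (initial bearing from the destination back to the start) + 180° = 139.66°
Δθ = θ₂ − θ₁ = +53.0°

+53.0°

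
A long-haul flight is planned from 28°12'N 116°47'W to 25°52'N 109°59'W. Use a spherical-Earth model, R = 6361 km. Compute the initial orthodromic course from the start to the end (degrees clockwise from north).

N = sin Δλ·cos φ₂ = +0.1065;  D = cos φ₁ sin φ₂ − sin φ₁ cos φ₂ cos Δλ = -0.0377
initial course = atan2(N, D) = 109.50°

109.5°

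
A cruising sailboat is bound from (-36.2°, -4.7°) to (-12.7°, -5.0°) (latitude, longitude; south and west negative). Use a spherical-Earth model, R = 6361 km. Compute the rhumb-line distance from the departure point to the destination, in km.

Δψ = ln[tan(π/4+φ₂/2)/tan(π/4+φ₁/2)] = +0.4551;  Δφ = +0.4102 rad,  Δλ = -0.0052 rad
q = Δφ/Δψ = 0.9012
d = R·√(Δφ² + q²Δλ²) = 6361·0.41018 = 2609 km

2609 km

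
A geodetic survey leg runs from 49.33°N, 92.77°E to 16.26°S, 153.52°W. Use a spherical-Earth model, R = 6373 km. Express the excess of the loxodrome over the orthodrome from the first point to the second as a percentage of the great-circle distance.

Great circle: σ = 2.0532 rad → d_gc = Rσ = 13085.3 km
Rhumb: Δφ = -1.1448, Δλ = +1.9846, Δψ = -1.2803, q = Δφ/Δψ = 0.8941 → d_rh = R√(Δφ²+q²Δλ²) = 13458.1 km
Excess = (13458.1 − 13085.3) / 13085.3 = 372.8 / 13085.3 = 2.849% ≈ 2.8%

2.8%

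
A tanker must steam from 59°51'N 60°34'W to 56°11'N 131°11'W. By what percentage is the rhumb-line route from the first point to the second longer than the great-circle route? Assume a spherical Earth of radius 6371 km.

4.9%

Great circle: σ = 0.6246 rad → d_gc = Rσ = 3979.3 km
Rhumb: Δφ = -0.0640, Δλ = -1.2325, Δψ = -0.1209, q = Δφ/Δψ = 0.5291 → d_rh = R√(Δφ²+q²Δλ²) = 4174.7 km
Excess = (4174.7 − 3979.3) / 3979.3 = 195.4 / 3979.3 = 4.91% ≈ 4.9%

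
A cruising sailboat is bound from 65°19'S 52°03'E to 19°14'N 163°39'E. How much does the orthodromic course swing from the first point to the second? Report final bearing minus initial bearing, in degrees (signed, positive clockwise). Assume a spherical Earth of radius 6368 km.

-75.8°

Initial bearing θ₁ = atan2(sin Δλ cos φ₂, cos φ₁ sin φ₂ − sin φ₁ cos φ₂ cos Δλ) = 101.48°
Final bearing θ₂ = (initial bearing from the destination back to the start) + 180° = 25.69°
Δθ = θ₂ − θ₁ = -75.8°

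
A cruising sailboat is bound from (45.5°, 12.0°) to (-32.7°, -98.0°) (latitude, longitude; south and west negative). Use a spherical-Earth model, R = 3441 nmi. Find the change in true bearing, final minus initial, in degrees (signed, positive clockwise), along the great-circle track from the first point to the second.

Initial bearing θ₁ = atan2(sin Δλ cos φ₂, cos φ₁ sin φ₂ − sin φ₁ cos φ₂ cos Δλ) = 257.63°
Final bearing θ₂ = (initial bearing from the destination back to the start) + 180° = 234.45°
Δθ = θ₂ − θ₁ = -23.2°

-23.2°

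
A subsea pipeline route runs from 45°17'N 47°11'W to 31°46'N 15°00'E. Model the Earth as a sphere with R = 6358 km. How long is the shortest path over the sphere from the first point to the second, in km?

Haversine: a = sin²(Δφ/2)+cos φ₁ cos φ₂ sin²(Δλ/2) = 0.17338;  σ = 2·atan2(√a,√(1−a))
σ = 49.213° → d = Rσ = 6358·0.85893 = 5461 km

5461 km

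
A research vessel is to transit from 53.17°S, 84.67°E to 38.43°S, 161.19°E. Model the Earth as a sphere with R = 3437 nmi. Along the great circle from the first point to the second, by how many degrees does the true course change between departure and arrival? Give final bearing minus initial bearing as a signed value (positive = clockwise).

Initial bearing θ₁ = atan2(sin Δλ cos φ₂, cos φ₁ sin φ₂ − sin φ₁ cos φ₂ cos Δλ) = 106.55°
Final bearing θ₂ = (initial bearing from the destination back to the start) + 180° = 47.18°
Δθ = θ₂ − θ₁ = -59.4°

-59.4°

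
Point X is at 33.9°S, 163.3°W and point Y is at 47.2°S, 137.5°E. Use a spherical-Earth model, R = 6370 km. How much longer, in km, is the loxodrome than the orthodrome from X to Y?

Great circle: cos σ = sin φ₁ sin φ₂ + cos φ₁ cos φ₂ cos Δλ,  σ = 0.7982 rad → d_gc = 5084.5 km
Rhumb line: Δψ = -0.3072, q = Δφ/Δψ = 0.7556, d_rh = R√(Δφ²+q²Δλ²) = 5188.4 km
Excess = 5188.4 − 5084.5 = 103.9 ≈ 104 km

104 km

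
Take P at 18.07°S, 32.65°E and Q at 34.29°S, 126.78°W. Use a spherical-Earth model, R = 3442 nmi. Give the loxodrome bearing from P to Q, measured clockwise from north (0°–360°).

Δψ = ln[tan(π/4+φ₂/2)/tan(π/4+φ₁/2)] = -0.3170
Δλ = -2.7826 rad (taken the short way round)
course = atan2(Δλ, Δψ) = 263.50°

263.5°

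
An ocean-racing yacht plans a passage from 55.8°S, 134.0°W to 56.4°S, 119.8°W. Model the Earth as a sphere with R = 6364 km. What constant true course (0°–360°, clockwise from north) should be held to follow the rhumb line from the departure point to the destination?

94.3°

Meridional parts: M(φ₁)=-1.1788, M(φ₂)=-1.1976 → ΔM = -0.0188;  Δλ = +0.2478 rad
tan C = Δλ / ΔM = -13.1996 → C = 94.33°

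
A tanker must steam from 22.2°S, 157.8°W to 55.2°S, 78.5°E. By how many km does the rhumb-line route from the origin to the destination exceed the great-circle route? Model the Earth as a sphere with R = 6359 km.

Great circle: cos σ = sin φ₁ sin φ₂ + cos φ₁ cos φ₂ cos Δλ,  σ = 1.5537 rad → d_gc = 9880.1 km
Rhumb line: Δψ = -0.7628, q = Δφ/Δψ = 0.7551, d_rh = R√(Δφ²+q²Δλ²) = 10994.2 km
Excess = 10994.2 − 9880.1 = 1114.1 ≈ 1114 km

1114 km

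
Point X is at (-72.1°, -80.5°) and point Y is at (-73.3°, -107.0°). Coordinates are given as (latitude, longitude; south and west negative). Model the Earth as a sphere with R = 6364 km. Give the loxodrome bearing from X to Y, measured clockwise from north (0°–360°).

261.3°

Δψ = ln[tan(π/4+φ₂/2)/tan(π/4+φ₁/2)] = -0.0705
Δλ = -0.4625 rad (taken the short way round)
course = atan2(Δλ, Δψ) = 261.34°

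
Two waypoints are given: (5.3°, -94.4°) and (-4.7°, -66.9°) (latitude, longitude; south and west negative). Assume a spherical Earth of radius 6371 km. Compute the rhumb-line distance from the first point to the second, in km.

3250 km

Δψ = ln[tan(π/4+φ₂/2)/tan(π/4+φ₁/2)] = -0.1748;  Δφ = -0.1745 rad,  Δλ = +0.4800 rad
q = Δφ/Δψ = 0.9987
d = R·√(Δφ² + q²Δλ²) = 6371·0.51013 = 3250 km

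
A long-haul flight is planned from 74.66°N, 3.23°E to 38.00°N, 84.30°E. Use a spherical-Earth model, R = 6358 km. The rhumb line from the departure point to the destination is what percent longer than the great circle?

6.3%

Great circle: σ = 0.8943 rad → d_gc = Rσ = 5685.8 km
Rhumb: Δφ = -0.6398, Δλ = +1.4149, Δψ = -1.2869, q = Δφ/Δψ = 0.4972 → d_rh = R√(Δφ²+q²Δλ²) = 6046.1 km
Excess = (6046.1 − 5685.8) / 5685.8 = 360.3 / 5685.8 = 6.34% ≈ 6.3%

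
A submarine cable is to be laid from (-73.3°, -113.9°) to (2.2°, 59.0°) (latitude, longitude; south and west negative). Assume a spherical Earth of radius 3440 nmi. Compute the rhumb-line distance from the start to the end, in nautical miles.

Δψ = ln[tan(π/4+φ₂/2)/tan(π/4+φ₁/2)] = +1.9573;  Δφ = +1.3177 rad,  Δλ = +3.0177 rad
q = Δφ/Δψ = 0.6733
d = R·√(Δφ² + q²Δλ²) = 3440·2.42157 = 8330 nmi

8330 nmi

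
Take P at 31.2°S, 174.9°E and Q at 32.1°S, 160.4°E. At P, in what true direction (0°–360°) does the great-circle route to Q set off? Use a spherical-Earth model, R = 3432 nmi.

262.0°

N = sin Δλ·cos φ₂ = -0.2121;  D = cos φ₁ sin φ₂ − sin φ₁ cos φ₂ cos Δλ = -0.0297
initial course = atan2(N, D) = 262.03°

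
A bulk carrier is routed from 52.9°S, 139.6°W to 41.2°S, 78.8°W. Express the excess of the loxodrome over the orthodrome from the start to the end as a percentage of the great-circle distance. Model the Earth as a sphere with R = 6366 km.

Great circle: σ = 0.7276 rad → d_gc = Rσ = 4631.8 km
Rhumb: Δφ = +0.2042, Δλ = +1.0612, Δψ = +0.3014, q = Δφ/Δψ = 0.6774 → d_rh = R√(Δφ²+q²Δλ²) = 4757.3 km
Excess = (4757.3 − 4631.8) / 4631.8 = 125.5 / 4631.8 = 2.71% ≈ 2.7%

2.7%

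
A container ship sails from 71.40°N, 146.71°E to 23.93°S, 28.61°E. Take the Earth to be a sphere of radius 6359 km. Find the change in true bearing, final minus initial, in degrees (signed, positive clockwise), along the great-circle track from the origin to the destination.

-89.8°

Initial bearing θ₁ = atan2(sin Δλ cos φ₂, cos φ₁ sin φ₂ − sin φ₁ cos φ₂ cos Δλ) = 289.07°
Final bearing θ₂ = (initial bearing from the destination back to the start) + 180° = 199.26°
Δθ = θ₂ − θ₁ = -89.8°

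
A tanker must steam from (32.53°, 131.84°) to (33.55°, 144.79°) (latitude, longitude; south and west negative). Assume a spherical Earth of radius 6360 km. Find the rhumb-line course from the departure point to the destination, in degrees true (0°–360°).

84.6°

Meridional parts: M(φ₁)=+0.6010, M(φ₂)=+0.6222 → ΔM = +0.0212;  Δλ = +0.2260 rad
tan C = Δλ / ΔM = +10.6427 → C = 84.63°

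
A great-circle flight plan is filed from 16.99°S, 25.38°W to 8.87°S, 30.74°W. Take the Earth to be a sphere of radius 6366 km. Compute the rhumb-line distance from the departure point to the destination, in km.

1072 km

Δψ = ln[tan(π/4+φ₂/2)/tan(π/4+φ₁/2)] = +0.1455;  Δφ = +0.1417 rad,  Δλ = -0.0935 rad
q = Δφ/Δψ = 0.9737
d = R·√(Δφ² + q²Δλ²) = 6366·0.16847 = 1072 km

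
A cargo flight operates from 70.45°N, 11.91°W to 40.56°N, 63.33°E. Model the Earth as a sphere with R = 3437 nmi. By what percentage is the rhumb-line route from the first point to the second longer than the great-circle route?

5.3%

Great circle: σ = 0.8264 rad → d_gc = Rσ = 2840.3 nmi
Rhumb: Δφ = -0.5217, Δλ = +1.3132, Δψ = -0.9829, q = Δφ/Δψ = 0.5307 → d_rh = R√(Δφ²+q²Δλ²) = 2992.2 nmi
Excess = (2992.2 − 2840.3) / 2840.3 = 151.9 / 2840.3 = 5.348% ≈ 5.3%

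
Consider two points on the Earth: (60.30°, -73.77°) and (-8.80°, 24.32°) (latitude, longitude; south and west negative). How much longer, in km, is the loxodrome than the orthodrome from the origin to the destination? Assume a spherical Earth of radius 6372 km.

Great circle: cos σ = sin φ₁ sin φ₂ + cos φ₁ cos φ₂ cos Δλ,  σ = 1.7740 rad → d_gc = 11303.8 km
Rhumb line: Δψ = -1.4817, q = Δφ/Δψ = 0.8140, d_rh = R√(Δφ²+q²Δλ²) = 11743.0 km
Excess = 11743.0 − 11303.8 = 439.2 ≈ 439 km

439 km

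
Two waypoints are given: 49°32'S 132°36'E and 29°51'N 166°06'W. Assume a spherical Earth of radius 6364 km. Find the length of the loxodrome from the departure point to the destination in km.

10726 km

Δψ = ln[tan(π/4+φ₂/2)/tan(π/4+φ₁/2)] = +1.5444;  Δφ = +1.3855 rad,  Δλ = +1.0699 rad
q = Δφ/Δψ = 0.8971
d = R·√(Δφ² + q²Δλ²) = 6364·1.68550 = 10726 km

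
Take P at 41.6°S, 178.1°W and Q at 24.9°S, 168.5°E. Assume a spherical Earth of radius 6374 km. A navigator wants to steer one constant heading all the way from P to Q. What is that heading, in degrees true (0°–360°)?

326.3°

Meridional parts: M(φ₁)=-0.7998, M(φ₂)=-0.4490 → ΔM = +0.3509;  Δλ = -0.2339 rad
tan C = Δλ / ΔM = -0.6666 → C = 326.31°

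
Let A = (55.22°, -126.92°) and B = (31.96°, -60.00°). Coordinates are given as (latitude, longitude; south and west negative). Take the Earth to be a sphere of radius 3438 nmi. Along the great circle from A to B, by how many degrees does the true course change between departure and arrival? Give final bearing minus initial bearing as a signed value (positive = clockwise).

+49.9°

At departure: θ₁ = atan2(sin Δλ cos φ₂, cos φ₁ sin φ₂ − sin φ₁ cos φ₂ cos Δλ) = 87.89°
At arrival: θ₂ = atan2(sin Δλ cos φ₁, −cos φ₂ sin φ₁ + sin φ₂ cos φ₁ cos Δλ) = 137.79°
Δθ = θ₂ − θ₁ = +49.9°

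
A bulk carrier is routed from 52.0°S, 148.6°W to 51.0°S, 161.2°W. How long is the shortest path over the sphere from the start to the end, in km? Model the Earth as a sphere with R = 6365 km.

Haversine: a = sin²(Δφ/2)+cos φ₁ cos φ₂ sin²(Δλ/2) = 0.00474;  σ = 2·atan2(√a,√(1−a))
σ = 7.897° → d = Rσ = 6365·0.13783 = 877 km

877 km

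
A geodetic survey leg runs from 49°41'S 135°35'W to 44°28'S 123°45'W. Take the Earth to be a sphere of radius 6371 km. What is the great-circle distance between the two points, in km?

1066 km

Haversine: a = sin²(Δφ/2)+cos φ₁ cos φ₂ sin²(Δλ/2) = 0.00698;  σ = 2·atan2(√a,√(1−a))
σ = 9.583° → d = Rσ = 6371·0.16726 = 1066 km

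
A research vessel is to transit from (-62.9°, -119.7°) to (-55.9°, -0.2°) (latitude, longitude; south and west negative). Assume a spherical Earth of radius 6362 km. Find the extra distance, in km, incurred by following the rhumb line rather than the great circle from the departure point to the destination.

963 km

Great circle: cos σ = sin φ₁ sin φ₂ + cos φ₁ cos φ₂ cos Δλ,  σ = 0.9130 rad → d_gc = 5808.41 km
Rhumb line: Δψ = +0.2410, q = Δφ/Δψ = 0.5069, d_rh = R√(Δφ²+q²Δλ²) = 6770.92 km
Excess = 6770.92 − 5808.41 = 962.51 ≈ 963 km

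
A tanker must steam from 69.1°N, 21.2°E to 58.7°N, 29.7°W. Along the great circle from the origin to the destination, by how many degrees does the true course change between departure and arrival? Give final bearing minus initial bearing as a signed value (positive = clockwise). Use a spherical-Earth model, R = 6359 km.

-46.5°

Initial bearing θ₁ = atan2(sin Δλ cos φ₂, cos φ₁ sin φ₂ − sin φ₁ cos φ₂ cos Δλ) = 269.82°
Final bearing θ₂ = (initial bearing from the destination back to the start) + 180° = 223.37°
Δθ = θ₂ − θ₁ = -46.5°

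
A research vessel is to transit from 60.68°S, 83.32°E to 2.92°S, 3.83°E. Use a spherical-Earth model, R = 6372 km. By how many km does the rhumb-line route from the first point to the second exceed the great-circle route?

Great circle: cos σ = sin φ₁ sin φ₂ + cos φ₁ cos φ₂ cos Δλ,  σ = 1.4368 rad → d_gc = 9155.12 km
Rhumb line: Δψ = +1.2900, q = Δφ/Δψ = 0.7815, d_rh = R√(Δφ²+q²Δλ²) = 9433.60 km
Excess = 9433.60 − 9155.12 = 278.48 ≈ 278 km

278 km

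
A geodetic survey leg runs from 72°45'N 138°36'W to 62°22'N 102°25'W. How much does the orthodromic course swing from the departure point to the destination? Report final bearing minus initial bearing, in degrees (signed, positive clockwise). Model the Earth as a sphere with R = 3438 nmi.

Initial bearing θ₁ = atan2(sin Δλ cos φ₂, cos φ₁ sin φ₂ − sin φ₁ cos φ₂ cos Δλ) = 109.10°
Final bearing θ₂ = (initial bearing from the destination back to the start) + 180° = 142.83°
Δθ = θ₂ − θ₁ = +33.7°

+33.7°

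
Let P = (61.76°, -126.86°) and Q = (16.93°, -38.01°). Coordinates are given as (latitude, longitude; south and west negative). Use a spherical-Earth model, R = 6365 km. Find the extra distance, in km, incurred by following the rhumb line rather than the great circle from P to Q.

426 km

Great circle: cos σ = sin φ₁ sin φ₂ + cos φ₁ cos φ₂ cos Δλ,  σ = 1.3019 rad → d_gc = 8286.9 km
Rhumb line: Δψ = -1.0802, q = Δφ/Δψ = 0.7243, d_rh = R√(Δφ²+q²Δλ²) = 8713.0 km
Excess = 8713.0 − 8286.9 = 426.1 ≈ 426 km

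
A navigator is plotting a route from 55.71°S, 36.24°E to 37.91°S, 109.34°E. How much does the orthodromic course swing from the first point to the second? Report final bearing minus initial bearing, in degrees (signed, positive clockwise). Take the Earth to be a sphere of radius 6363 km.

Initial bearing θ₁ = atan2(sin Δλ cos φ₂, cos φ₁ sin φ₂ − sin φ₁ cos φ₂ cos Δλ) = 101.72°
Final bearing θ₂ = (initial bearing from the destination back to the start) + 180° = 44.36°
Δθ = θ₂ − θ₁ = -57.4°

-57.4°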